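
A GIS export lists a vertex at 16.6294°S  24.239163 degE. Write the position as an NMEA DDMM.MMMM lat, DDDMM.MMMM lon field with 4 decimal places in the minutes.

Lat: fractional part 0.629400 → 37.764000 minutes
Lon: 24° + 0.239163 × 60 = 24° 14.349780′

1637.7640,S / 02414.3498,E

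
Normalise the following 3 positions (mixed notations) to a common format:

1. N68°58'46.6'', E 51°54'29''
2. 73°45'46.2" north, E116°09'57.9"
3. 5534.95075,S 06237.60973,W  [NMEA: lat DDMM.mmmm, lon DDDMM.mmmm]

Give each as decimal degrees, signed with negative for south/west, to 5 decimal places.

Point 1:
  φ: 58′ + 46.6″ = 58.77667′; 68 + 58.77667/60 = 68.979611
  N → positive
  Lon: 54′ + 29″ = 54.48333′; 51 + 54.48333/60 = 51.908056
  E ⇒ keep positive
Point 2:
  Lat: 73 + 45/60 + 46.2/3600 = 73.762833
  N ⇒ keep positive
  Longitude: 116° + 9/60 + 57.9/3600 = 116 + 0.150000 + 0.016083 = 116.166083
  E ⇒ keep positive
Point 3:
  φ: degrees = first 2 digits = 55, minutes = 34.95075; 55 + 34.95075/60 = 55.582513
  hemisphere S, so the sign is −
  Lon: degrees = first 3 digits = 62, minutes = 37.60973; 62 + 37.60973/60 = 62.626829
  hemisphere W, so the sign is −

1. 68.97961, 51.90806
2. 73.76283, 116.16608
3. -55.58251, -62.62683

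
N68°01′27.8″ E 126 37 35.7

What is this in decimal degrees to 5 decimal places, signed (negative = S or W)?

68.02439, 126.62658

Lat: 1′ + 27.8″ = 1.46333′; 68 + 1.46333/60 = 68.024389
N ⇒ keep positive
Longitude: 126 + 37/60 + 35.7/3600 = 126.626583
E → positive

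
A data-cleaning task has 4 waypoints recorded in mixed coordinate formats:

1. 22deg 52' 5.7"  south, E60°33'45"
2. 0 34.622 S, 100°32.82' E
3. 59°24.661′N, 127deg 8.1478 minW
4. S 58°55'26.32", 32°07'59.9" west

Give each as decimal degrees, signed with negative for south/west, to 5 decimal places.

Point 1:
  Latitude: 22 + 52/60 + 5.7/3600 = 22.868250
  S ⇒ negate
  λ: 60 + 33/60 + 45/3600 = 60.562500
  E → positive
Point 2:
  φ: 34.622′ = 0.577033°; total 0.577033
  S ⇒ negate
  Lon: 32.82′ = 0.547000°; total 100.547000
  E ⇒ keep positive
Point 3:
  Latitude: 24.661′ = 0.411017°; total 59.411017
  N → positive
  Lon: 8.1478′ = 0.135797°; total 127.135797
  W → negative
Point 4:
  Latitude: 55′ + 26.32″ = 55.43867′; 58 + 55.43867/60 = 58.923978
  S ⇒ negate
  λ: 32° + 7/60 + 59.9/3600 = 32 + 0.116667 + 0.016639 = 32.133306
  hemisphere W, so the sign is −

1. -22.86825, 60.56250
2. -0.57703, 100.54700
3. 59.41102, -127.13580
4. -58.92398, -32.13331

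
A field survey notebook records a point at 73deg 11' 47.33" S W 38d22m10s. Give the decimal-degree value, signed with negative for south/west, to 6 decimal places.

φ: 11′ + 47.33″ = 11.78883′; 73 + 11.78883/60 = 73.1964806
hemisphere S, so the sign is −
Longitude: 38 + 22/60 + 10/3600 = 38.3694444
hemisphere W, so the sign is −

-73.196481, -38.369444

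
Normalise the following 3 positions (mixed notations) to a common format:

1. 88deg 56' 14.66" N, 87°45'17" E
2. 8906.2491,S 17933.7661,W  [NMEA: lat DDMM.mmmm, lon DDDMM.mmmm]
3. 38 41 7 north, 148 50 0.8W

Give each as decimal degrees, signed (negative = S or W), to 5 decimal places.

1. 88.93741, 87.75472
2. -89.10415, -179.56277
3. 38.68528, -148.83356

Point 1:
  Lat: 56′ + 14.66″ = 56.24433′; 88 + 56.24433/60 = 88.937406
  N ⇒ keep positive
  Lon: 45′ + 17″ = 45.28333′; 87 + 45.28333/60 = 87.754722
  E → positive
Point 2:
  Latitude: degrees = first 2 digits = 89, minutes = 6.2491; 89 + 6.2491/60 = 89.104152
  S ⇒ negate
  Longitude: degrees = first 3 digits = 179, minutes = 33.7661; 179 + 33.7661/60 = 179.562768
  W ⇒ negate
Point 3:
  Latitude: 38 + 41/60 + 7/3600 = 38.685278
  N ⇒ keep positive
  Longitude: 148° + 50/60 + 0.8/3600 = 148 + 0.833333 + 0.000222 = 148.833556
  W ⇒ negate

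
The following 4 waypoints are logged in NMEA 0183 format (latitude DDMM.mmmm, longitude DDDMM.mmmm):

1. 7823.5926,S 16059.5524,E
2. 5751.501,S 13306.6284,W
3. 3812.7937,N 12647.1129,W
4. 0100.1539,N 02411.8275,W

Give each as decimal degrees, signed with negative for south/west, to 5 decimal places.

Point 1:
  φ: split at 2 digits → 78° and 23.5926′; 78 + 23.5926/60 = 78.393210
  S → negative
  λ: split at 3 digits → 160° and 59.5524′; 160 + 59.5524/60 = 160.992540
  E → positive
Point 2:
  φ: split at 2 digits → 57° and 51.501′; 57 + 51.501/60 = 57.858350
  S → negative
  λ: degrees = first 3 digits = 133, minutes = 6.6284; 133 + 6.6284/60 = 133.110473
  hemisphere W, so the sign is −
Point 3:
  φ: degrees = first 2 digits = 38, minutes = 12.7937; 38 + 12.7937/60 = 38.213228
  N → positive
  λ: degrees = first 3 digits = 126, minutes = 47.1129; 126 + 47.1129/60 = 126.785215
  hemisphere W, so the sign is −
Point 4:
  Latitude: degrees = first 2 digits = 1, minutes = 0.1539; 1 + 0.1539/60 = 1.002565
  N → positive
  Lon: split at 3 digits → 024° and 11.8275′; 24 + 11.8275/60 = 24.197125
  W ⇒ negate

1. -78.39321, 160.99254
2. -57.85835, -133.11047
3. 38.21323, -126.78522
4. 1.00257, -24.19713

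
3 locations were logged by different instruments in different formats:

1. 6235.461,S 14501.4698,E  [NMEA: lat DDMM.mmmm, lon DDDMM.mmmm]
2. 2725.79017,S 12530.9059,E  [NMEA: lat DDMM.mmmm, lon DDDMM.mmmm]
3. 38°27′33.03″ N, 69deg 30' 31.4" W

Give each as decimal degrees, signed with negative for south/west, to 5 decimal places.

1. -62.59102, 145.02450
2. -27.42984, 125.51510
3. 38.45918, -69.50872

Point 1:
  Latitude: split at 2 digits → 62° and 35.461′; 62 + 35.461/60 = 62.591017
  S ⇒ negate
  Lon: degrees = first 3 digits = 145, minutes = 1.4698; 145 + 1.4698/60 = 145.024497
  E → positive
Point 2:
  Lat: split at 2 digits → 27° and 25.79017′; 27 + 25.79017/60 = 27.429836
  hemisphere S, so the sign is −
  Lon: degrees = first 3 digits = 125, minutes = 30.9059; 125 + 30.9059/60 = 125.515098
  E → positive
Point 3:
  Latitude: 38° + 27/60 + 33.03/3600 = 38 + 0.450000 + 0.009175 = 38.459175
  N → positive
  Longitude: 69° + 30/60 + 31.4/3600 = 69 + 0.500000 + 0.008722 = 69.508722
  W ⇒ negate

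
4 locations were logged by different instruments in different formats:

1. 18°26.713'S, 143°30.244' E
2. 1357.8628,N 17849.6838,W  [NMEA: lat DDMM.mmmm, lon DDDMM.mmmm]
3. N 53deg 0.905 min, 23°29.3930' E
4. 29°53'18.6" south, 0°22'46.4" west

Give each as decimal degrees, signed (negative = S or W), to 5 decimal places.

Point 1:
  φ: 18 + 26.713/60 = 18.445217
  S → negative
  Longitude: 30.244′ = 0.504067°; total 143.504067
  E → positive
Point 2:
  Latitude: split at 2 digits → 13° and 57.8628′; 13 + 57.8628/60 = 13.964380
  N → positive
  Lon: split at 3 digits → 178° and 49.6838′; 178 + 49.6838/60 = 178.828063
  hemisphere W, so the sign is −
Point 3:
  Lat: 53 + 0.905/60 = 53.015083
  N → positive
  Longitude: 29.393′ = 0.489883°; total 23.489883
  E ⇒ keep positive
Point 4:
  Lat: 29° + 53/60 + 18.6/3600 = 29 + 0.883333 + 0.005167 = 29.888500
  hemisphere S, so the sign is −
  λ: 0° + 22/60 + 46.4/3600 = 0 + 0.366667 + 0.012889 = 0.379556
  W ⇒ negate

1. -18.44522, 143.50407
2. 13.96438, -178.82806
3. 53.01508, 23.48988
4. -29.88850, -0.37956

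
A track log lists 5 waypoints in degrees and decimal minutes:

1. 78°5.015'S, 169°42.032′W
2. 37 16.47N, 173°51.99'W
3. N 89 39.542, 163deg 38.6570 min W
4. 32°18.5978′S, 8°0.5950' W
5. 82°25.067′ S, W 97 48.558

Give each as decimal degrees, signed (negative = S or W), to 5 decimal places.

1. -78.08358, -169.70053
2. 37.27450, -173.86650
3. 89.65903, -163.64428
4. -32.30996, -8.00992
5. -82.41778, -97.80930

Point 1:
  φ: 5.015′ = 0.083583°; total 78.083583
  S ⇒ negate
  λ: 42.032′ = 0.700533°; total 169.700533
  W → negative
Point 2:
  Latitude: 16.47′ = 0.274500°; total 37.274500
  N → positive
  Longitude: 51.99′ = 0.866500°; total 173.866500
  hemisphere W, so the sign is −
Point 3:
  Lat: 39.542′ = 0.659033°; total 89.659033
  N ⇒ keep positive
  Lon: 38.657′ = 0.644283°; total 163.644283
  W → negative
Point 4:
  Latitude: 18.5978′ = 0.309963°; total 32.309963
  S → negative
  Lon: 0.595′ = 0.009917°; total 8.009917
  W → negative
Point 5:
  φ: 25.067′ = 0.417783°; total 82.417783
  S ⇒ negate
  Lon: 97 + 48.558/60 = 97.809300
  hemisphere W, so the sign is −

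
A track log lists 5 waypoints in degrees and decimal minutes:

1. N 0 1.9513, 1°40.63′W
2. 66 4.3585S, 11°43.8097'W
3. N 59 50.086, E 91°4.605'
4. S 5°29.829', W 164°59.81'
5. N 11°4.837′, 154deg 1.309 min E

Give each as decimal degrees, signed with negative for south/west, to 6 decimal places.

1. 0.032522, -1.677167
2. -66.072642, -11.730162
3. 59.834767, 91.076750
4. -5.497150, -164.996833
5. 11.080617, 154.021817

Point 1:
  φ: 1.9513′ = 0.032522°; total 0.0325217
  N ⇒ keep positive
  λ: 40.63′ = 0.677167°; total 1.6771667
  W ⇒ negate
Point 2:
  Latitude: 66 + 4.3585/60 = 66.0726417
  S → negative
  Longitude: 11 + 43.8097/60 = 11.7301617
  W ⇒ negate
Point 3:
  φ: 59 + 50.086/60 = 59.8347667
  N ⇒ keep positive
  λ: 4.605′ = 0.076750°; total 91.0767500
  E → positive
Point 4:
  Lat: 29.829′ = 0.497150°; total 5.4971500
  S → negative
  Lon: 164 + 59.81/60 = 164.9968333
  W ⇒ negate
Point 5:
  Lat: 11 + 4.837/60 = 11.0806167
  N → positive
  λ: 1.309′ = 0.021817°; total 154.0218167
  E → positive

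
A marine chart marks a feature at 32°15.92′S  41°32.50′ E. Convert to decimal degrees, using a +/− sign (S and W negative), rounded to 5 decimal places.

Lat: 15.92′ = 0.265333°; total 32.265333
hemisphere S, so the sign is −
λ: 41 + 32.5/60 = 41.541667
E → positive

-32.26533, 41.54167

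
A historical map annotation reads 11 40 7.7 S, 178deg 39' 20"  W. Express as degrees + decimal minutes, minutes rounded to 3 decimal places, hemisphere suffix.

Latitude: 40 + 7.7/60 = 40.12833′
Longitude: seconds/60 = 0.33333; minutes = 39 + 0.33333 = 39.33333

11° 40.128′ S, 178° 39.333′ W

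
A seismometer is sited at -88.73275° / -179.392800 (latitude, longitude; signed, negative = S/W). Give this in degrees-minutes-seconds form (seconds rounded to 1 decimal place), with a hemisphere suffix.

88°43′57.9″ S, 179°23′34.1″ W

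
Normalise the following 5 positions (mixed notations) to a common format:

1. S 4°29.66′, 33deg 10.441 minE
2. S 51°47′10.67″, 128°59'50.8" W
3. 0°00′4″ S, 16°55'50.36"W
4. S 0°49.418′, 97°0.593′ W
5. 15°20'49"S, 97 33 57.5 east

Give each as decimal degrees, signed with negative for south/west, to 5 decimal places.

1. -4.49433, 33.17402
2. -51.78630, -128.99744
3. -0.00111, -16.93066
4. -0.82363, -97.00988
5. -15.34694, 97.56597

Point 1:
  Lat: 29.66′ = 0.494333°; total 4.494333
  hemisphere S, so the sign is −
  Lon: 10.441′ = 0.174017°; total 33.174017
  E → positive
Point 2:
  φ: 51° + 47/60 + 10.67/3600 = 51 + 0.783333 + 0.002964 = 51.786297
  S ⇒ negate
  Lon: 128 + 59/60 + 50.8/3600 = 128.997444
  W → negative
Point 3:
  Latitude: 0 + 0/60 + 4/3600 = 0.001111
  S ⇒ negate
  Longitude: 55′ + 50.36″ = 55.83933′; 16 + 55.83933/60 = 16.930656
  hemisphere W, so the sign is −
Point 4:
  φ: 0 + 49.418/60 = 0.823633
  S ⇒ negate
  λ: 97 + 0.593/60 = 97.009883
  W → negative
Point 5:
  Lat: 15 + 20/60 + 49/3600 = 15.346944
  S → negative
  λ: 97 + 33/60 + 57.5/3600 = 97.565972
  E → positive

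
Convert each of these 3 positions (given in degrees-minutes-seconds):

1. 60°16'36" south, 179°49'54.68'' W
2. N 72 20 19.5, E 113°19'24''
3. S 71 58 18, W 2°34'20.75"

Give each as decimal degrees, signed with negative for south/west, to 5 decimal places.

1. -60.27667, -179.83186
2. 72.33875, 113.32333
3. -71.97167, -2.57243

Point 1:
  Latitude: 60° + 16/60 + 36/3600 = 60 + 0.266667 + 0.010000 = 60.276667
  S → negative
  Longitude: 49′ + 54.68″ = 49.91133′; 179 + 49.91133/60 = 179.831856
  W → negative
Point 2:
  Latitude: 72 + 20/60 + 19.5/3600 = 72.338750
  N → positive
  Lon: 113 + 19/60 + 24/3600 = 113.323333
  E ⇒ keep positive
Point 3:
  Lat: 58′ + 18″ = 58.30000′; 71 + 58.30000/60 = 71.971667
  S → negative
  λ: 2° + 34/60 + 20.75/3600 = 2 + 0.566667 + 0.005764 = 2.572431
  W ⇒ negate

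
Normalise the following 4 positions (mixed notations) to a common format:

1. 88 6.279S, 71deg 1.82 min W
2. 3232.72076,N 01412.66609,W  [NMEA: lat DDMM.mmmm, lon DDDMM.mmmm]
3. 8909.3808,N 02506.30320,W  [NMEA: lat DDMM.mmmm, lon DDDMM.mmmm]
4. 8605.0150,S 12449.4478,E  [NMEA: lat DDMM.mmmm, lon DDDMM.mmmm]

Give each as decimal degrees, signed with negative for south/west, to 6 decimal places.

Point 1:
  Latitude: 6.279′ = 0.104650°; total 88.1046500
  S → negative
  λ: 71 + 1.82/60 = 71.0303333
  W ⇒ negate
Point 2:
  φ: split at 2 digits → 32° and 32.72076′; 32 + 32.72076/60 = 32.5453460
  N → positive
  Lon: degrees = first 3 digits = 14, minutes = 12.66609; 14 + 12.66609/60 = 14.2111015
  W ⇒ negate
Point 3:
  Lat: degrees = first 2 digits = 89, minutes = 9.3808; 89 + 9.3808/60 = 89.1563467
  N → positive
  λ: degrees = first 3 digits = 25, minutes = 6.3032; 25 + 6.3032/60 = 25.1050533
  W ⇒ negate
Point 4:
  Lat: degrees = first 2 digits = 86, minutes = 5.015; 86 + 5.015/60 = 86.0835833
  hemisphere S, so the sign is −
  Lon: degrees = first 3 digits = 124, minutes = 49.4478; 124 + 49.4478/60 = 124.8241300
  E ⇒ keep positive

1. -88.104650, -71.030333
2. 32.545346, -14.211102
3. 89.156347, -25.105053
4. -86.083583, 124.824130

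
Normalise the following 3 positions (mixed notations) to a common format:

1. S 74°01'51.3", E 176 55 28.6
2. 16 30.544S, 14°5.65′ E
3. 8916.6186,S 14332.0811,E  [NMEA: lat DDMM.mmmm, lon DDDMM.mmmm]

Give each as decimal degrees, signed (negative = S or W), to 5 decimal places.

Point 1:
  φ: 74 + 1/60 + 51.3/3600 = 74.030917
  hemisphere S, so the sign is −
  Longitude: 55′ + 28.6″ = 55.47667′; 176 + 55.47667/60 = 176.924611
  E → positive
Point 2:
  Latitude: 16 + 30.544/60 = 16.509067
  S → negative
  Longitude: 5.65′ = 0.094167°; total 14.094167
  E → positive
Point 3:
  Latitude: split at 2 digits → 89° and 16.6186′; 89 + 16.6186/60 = 89.276977
  S ⇒ negate
  Lon: split at 3 digits → 143° and 32.0811′; 143 + 32.0811/60 = 143.534685
  E ⇒ keep positive

1. -74.03092, 176.92461
2. -16.50907, 14.09417
3. -89.27698, 143.53469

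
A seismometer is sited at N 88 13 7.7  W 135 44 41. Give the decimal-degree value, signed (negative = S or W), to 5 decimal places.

88.21881, -135.74472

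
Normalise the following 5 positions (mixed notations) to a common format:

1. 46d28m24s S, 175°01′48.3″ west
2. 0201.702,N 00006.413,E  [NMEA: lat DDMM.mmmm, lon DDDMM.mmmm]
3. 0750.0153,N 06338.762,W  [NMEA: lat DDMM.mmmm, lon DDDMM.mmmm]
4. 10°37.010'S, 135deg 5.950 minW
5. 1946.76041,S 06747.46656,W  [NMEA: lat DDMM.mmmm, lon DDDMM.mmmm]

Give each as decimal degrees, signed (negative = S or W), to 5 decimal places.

Point 1:
  Lat: 28′ + 24″ = 28.40000′; 46 + 28.40000/60 = 46.473333
  S → negative
  Longitude: 1′ + 48.3″ = 1.80500′; 175 + 1.80500/60 = 175.030083
  hemisphere W, so the sign is −
Point 2:
  Lat: degrees = first 2 digits = 2, minutes = 1.702; 2 + 1.702/60 = 2.028367
  N ⇒ keep positive
  λ: degrees = first 3 digits = 0, minutes = 6.413; 0 + 6.413/60 = 0.106883
  E → positive
Point 3:
  Lat: degrees = first 2 digits = 7, minutes = 50.0153; 7 + 50.0153/60 = 7.833588
  N ⇒ keep positive
  Longitude: split at 3 digits → 063° and 38.762′; 63 + 38.762/60 = 63.646033
  W ⇒ negate
Point 4:
  Lat: 10 + 37.01/60 = 10.616833
  hemisphere S, so the sign is −
  Longitude: 135 + 5.95/60 = 135.099167
  hemisphere W, so the sign is −
Point 5:
  Latitude: split at 2 digits → 19° and 46.76041′; 19 + 46.76041/60 = 19.779340
  S ⇒ negate
  Longitude: degrees = first 3 digits = 67, minutes = 47.46656; 67 + 47.46656/60 = 67.791109
  hemisphere W, so the sign is −

1. -46.47333, -175.03008
2. 2.02837, 0.10688
3. 7.83359, -63.64603
4. -10.61683, -135.09917
5. -19.77934, -67.79111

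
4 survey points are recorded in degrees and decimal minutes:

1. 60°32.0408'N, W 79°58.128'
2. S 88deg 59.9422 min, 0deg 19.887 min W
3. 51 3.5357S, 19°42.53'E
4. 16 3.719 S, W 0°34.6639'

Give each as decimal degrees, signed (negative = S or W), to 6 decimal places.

Point 1:
  Latitude: 32.0408′ = 0.534013°; total 60.5340133
  N ⇒ keep positive
  λ: 58.128′ = 0.968800°; total 79.9688000
  hemisphere W, so the sign is −
Point 2:
  Latitude: 59.9422′ = 0.999037°; total 88.9990367
  S ⇒ negate
  Lon: 0 + 19.887/60 = 0.3314500
  W ⇒ negate
Point 3:
  Latitude: 51 + 3.5357/60 = 51.0589283
  S ⇒ negate
  Longitude: 42.53′ = 0.708833°; total 19.7088333
  E ⇒ keep positive
Point 4:
  φ: 16 + 3.719/60 = 16.0619833
  hemisphere S, so the sign is −
  Longitude: 34.6639′ = 0.577732°; total 0.5777317
  W ⇒ negate

1. 60.534013, -79.968800
2. -88.999037, -0.331450
3. -51.058928, 19.708833
4. -16.061983, -0.577732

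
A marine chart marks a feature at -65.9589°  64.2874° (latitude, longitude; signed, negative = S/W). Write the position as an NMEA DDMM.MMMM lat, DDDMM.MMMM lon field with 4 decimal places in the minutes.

Latitude is negative → S; |value| = 65.958900
φ: 65° + 0.958900 × 60 = 65° 57.534000′
Lon: fractional part 0.287400 → 17.244000 minutes

6557.5340,S / 06417.2440,E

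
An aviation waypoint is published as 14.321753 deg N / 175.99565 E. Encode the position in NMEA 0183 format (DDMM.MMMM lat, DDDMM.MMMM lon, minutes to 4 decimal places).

1419.3052,N / 17559.7390,E

φ: minutes = (14.321753 − 14) × 60 = 19.305180
Lon: 175° + 0.995650 × 60 = 175° 59.739000′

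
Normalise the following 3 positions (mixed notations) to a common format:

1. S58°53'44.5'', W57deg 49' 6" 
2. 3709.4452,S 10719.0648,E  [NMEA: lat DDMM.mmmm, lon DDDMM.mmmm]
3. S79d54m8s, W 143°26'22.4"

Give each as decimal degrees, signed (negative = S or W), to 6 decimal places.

Point 1:
  Lat: 53′ + 44.5″ = 53.74167′; 58 + 53.74167/60 = 58.8956944
  hemisphere S, so the sign is −
  Lon: 57° + 49/60 + 6/3600 = 57 + 0.816667 + 0.001667 = 57.8183333
  hemisphere W, so the sign is −
Point 2:
  Latitude: degrees = first 2 digits = 37, minutes = 9.4452; 37 + 9.4452/60 = 37.1574200
  S → negative
  λ: degrees = first 3 digits = 107, minutes = 19.0648; 107 + 19.0648/60 = 107.3177467
  E ⇒ keep positive
Point 3:
  Latitude: 79 + 54/60 + 8/3600 = 79.9022222
  hemisphere S, so the sign is −
  Longitude: 26′ + 22.4″ = 26.37333′; 143 + 26.37333/60 = 143.4395556
  W → negative

1. -58.895694, -57.818333
2. -37.157420, 107.317747
3. -79.902222, -143.439556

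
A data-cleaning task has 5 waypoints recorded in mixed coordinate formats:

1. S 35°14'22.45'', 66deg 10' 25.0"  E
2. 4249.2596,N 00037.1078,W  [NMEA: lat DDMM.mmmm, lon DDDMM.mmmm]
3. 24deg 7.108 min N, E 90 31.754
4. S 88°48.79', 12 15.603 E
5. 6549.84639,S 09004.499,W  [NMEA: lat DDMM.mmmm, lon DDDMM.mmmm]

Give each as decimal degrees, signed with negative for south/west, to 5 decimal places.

1. -35.23957, 66.17361
2. 42.82099, -0.61846
3. 24.11847, 90.52923
4. -88.81317, 12.26005
5. -65.83077, -90.07498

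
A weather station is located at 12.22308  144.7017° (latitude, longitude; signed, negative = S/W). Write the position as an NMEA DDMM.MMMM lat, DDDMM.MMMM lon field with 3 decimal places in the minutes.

1213.385,N / 14442.102,E

Latitude: minutes = (12.223080 − 12) × 60 = 13.38480
Lon: fractional part 0.701700 → 42.10200 minutes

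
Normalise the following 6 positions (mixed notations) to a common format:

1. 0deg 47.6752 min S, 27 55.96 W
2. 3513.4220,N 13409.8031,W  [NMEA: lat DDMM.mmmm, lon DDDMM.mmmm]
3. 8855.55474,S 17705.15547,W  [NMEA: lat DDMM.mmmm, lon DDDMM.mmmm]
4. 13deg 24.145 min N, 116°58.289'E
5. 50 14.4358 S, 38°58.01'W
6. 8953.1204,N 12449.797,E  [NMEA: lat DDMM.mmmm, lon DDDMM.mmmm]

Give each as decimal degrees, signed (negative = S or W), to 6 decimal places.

1. -0.794587, -27.932667
2. 35.223700, -134.163385
3. -88.925912, -177.085925
4. 13.402417, 116.971483
5. -50.240597, -38.966833
6. 89.885340, 124.829950

Point 1:
  φ: 0 + 47.6752/60 = 0.7945867
  hemisphere S, so the sign is −
  Longitude: 55.96′ = 0.932667°; total 27.9326667
  W → negative
Point 2:
  φ: degrees = first 2 digits = 35, minutes = 13.422; 35 + 13.422/60 = 35.2237000
  N → positive
  λ: split at 3 digits → 134° and 9.8031′; 134 + 9.8031/60 = 134.1633850
  W ⇒ negate
Point 3:
  Lat: split at 2 digits → 88° and 55.55474′; 88 + 55.55474/60 = 88.9259123
  hemisphere S, so the sign is −
  Longitude: split at 3 digits → 177° and 5.15547′; 177 + 5.15547/60 = 177.0859245
  W → negative
Point 4:
  Lat: 24.145′ = 0.402417°; total 13.4024167
  N ⇒ keep positive
  λ: 58.289′ = 0.971483°; total 116.9714833
  E ⇒ keep positive
Point 5:
  φ: 50 + 14.4358/60 = 50.2405967
  S ⇒ negate
  Longitude: 38 + 58.01/60 = 38.9668333
  hemisphere W, so the sign is −
Point 6:
  Lat: split at 2 digits → 89° and 53.1204′; 89 + 53.1204/60 = 89.8853400
  N ⇒ keep positive
  λ: split at 3 digits → 124° and 49.797′; 124 + 49.797/60 = 124.8299500
  E → positive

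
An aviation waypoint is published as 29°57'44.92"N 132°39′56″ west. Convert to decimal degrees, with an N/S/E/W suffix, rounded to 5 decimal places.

29.96248° N, 132.66556° W

Lat: 29 + 57/60 + 44.92/3600 = 29.962478
Longitude: 132° + 39/60 + 56/3600 = 132 + 0.650000 + 0.015556 = 132.665556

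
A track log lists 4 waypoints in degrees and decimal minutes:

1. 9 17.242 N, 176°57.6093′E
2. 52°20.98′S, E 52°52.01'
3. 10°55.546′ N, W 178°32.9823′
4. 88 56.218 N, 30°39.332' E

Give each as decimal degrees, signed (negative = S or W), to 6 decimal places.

1. 9.287367, 176.960155
2. -52.349667, 52.866833
3. 10.925767, -178.549705
4. 88.936967, 30.655533

Point 1:
  φ: 9 + 17.242/60 = 9.2873667
  N → positive
  Lon: 176 + 57.6093/60 = 176.9601550
  E ⇒ keep positive
Point 2:
  Lat: 20.98′ = 0.349667°; total 52.3496667
  S ⇒ negate
  λ: 52.01′ = 0.866833°; total 52.8668333
  E → positive
Point 3:
  Latitude: 10 + 55.546/60 = 10.9257667
  N → positive
  λ: 32.9823′ = 0.549705°; total 178.5497050
  hemisphere W, so the sign is −
Point 4:
  Lat: 88 + 56.218/60 = 88.9369667
  N ⇒ keep positive
  Longitude: 30 + 39.332/60 = 30.6555333
  E → positive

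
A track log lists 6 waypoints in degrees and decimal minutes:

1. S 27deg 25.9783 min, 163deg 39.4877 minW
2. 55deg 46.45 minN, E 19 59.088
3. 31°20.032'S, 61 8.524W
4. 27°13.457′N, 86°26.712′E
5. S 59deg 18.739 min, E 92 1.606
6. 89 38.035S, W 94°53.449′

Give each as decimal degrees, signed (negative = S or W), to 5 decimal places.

Point 1:
  Lat: 27 + 25.9783/60 = 27.432972
  S ⇒ negate
  Longitude: 163 + 39.4877/60 = 163.658128
  W → negative
Point 2:
  φ: 46.45′ = 0.774167°; total 55.774167
  N → positive
  Lon: 19 + 59.088/60 = 19.984800
  E ⇒ keep positive
Point 3:
  Latitude: 20.032′ = 0.333867°; total 31.333867
  S → negative
  Longitude: 8.524′ = 0.142067°; total 61.142067
  W → negative
Point 4:
  Lat: 13.457′ = 0.224283°; total 27.224283
  N → positive
  Longitude: 86 + 26.712/60 = 86.445200
  E → positive
Point 5:
  φ: 18.739′ = 0.312317°; total 59.312317
  S → negative
  Lon: 92 + 1.606/60 = 92.026767
  E ⇒ keep positive
Point 6:
  φ: 89 + 38.035/60 = 89.633917
  hemisphere S, so the sign is −
  Lon: 94 + 53.449/60 = 94.890817
  W ⇒ negate

1. -27.43297, -163.65813
2. 55.77417, 19.98480
3. -31.33387, -61.14207
4. 27.22428, 86.44520
5. -59.31232, 92.02677
6. -89.63392, -94.89082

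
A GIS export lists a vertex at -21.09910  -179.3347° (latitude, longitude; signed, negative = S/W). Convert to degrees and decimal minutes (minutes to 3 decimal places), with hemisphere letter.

Latitude is negative → S; |value| = 21.099100
φ: minutes = (21.099100 − 21) × 60 = 5.94600
Longitude is negative → W; |value| = 179.334700
λ: minutes = (179.334700 − 179) × 60 = 20.08200

21° 5.946′ S, 179° 20.082′ W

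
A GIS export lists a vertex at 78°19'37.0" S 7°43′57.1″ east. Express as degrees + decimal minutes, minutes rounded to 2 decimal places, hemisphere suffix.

φ: 19 + 37/60 = 19.6167′
Longitude: seconds/60 = 0.95167; minutes = 43 + 0.95167 = 43.9517

78° 19.62′ S, 7° 43.95′ E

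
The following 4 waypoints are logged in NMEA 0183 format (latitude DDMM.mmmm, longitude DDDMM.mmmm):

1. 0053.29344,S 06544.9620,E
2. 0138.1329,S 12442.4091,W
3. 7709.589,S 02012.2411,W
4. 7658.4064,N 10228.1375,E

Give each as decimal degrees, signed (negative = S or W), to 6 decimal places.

Point 1:
  Lat: split at 2 digits → 00° and 53.29344′; 0 + 53.29344/60 = 0.8882240
  S → negative
  λ: degrees = first 3 digits = 65, minutes = 44.962; 65 + 44.962/60 = 65.7493667
  E ⇒ keep positive
Point 2:
  Latitude: degrees = first 2 digits = 1, minutes = 38.1329; 1 + 38.1329/60 = 1.6355483
  hemisphere S, so the sign is −
  Lon: split at 3 digits → 124° and 42.4091′; 124 + 42.4091/60 = 124.7068183
  W → negative
Point 3:
  Lat: degrees = first 2 digits = 77, minutes = 9.589; 77 + 9.589/60 = 77.1598167
  S ⇒ negate
  λ: split at 3 digits → 020° and 12.2411′; 20 + 12.2411/60 = 20.2040183
  W ⇒ negate
Point 4:
  Latitude: split at 2 digits → 76° and 58.4064′; 76 + 58.4064/60 = 76.9734400
  N → positive
  Longitude: split at 3 digits → 102° and 28.1375′; 102 + 28.1375/60 = 102.4689583
  E ⇒ keep positive

1. -0.888224, 65.749367
2. -1.635548, -124.706818
3. -77.159817, -20.204018
4. 76.973440, 102.468958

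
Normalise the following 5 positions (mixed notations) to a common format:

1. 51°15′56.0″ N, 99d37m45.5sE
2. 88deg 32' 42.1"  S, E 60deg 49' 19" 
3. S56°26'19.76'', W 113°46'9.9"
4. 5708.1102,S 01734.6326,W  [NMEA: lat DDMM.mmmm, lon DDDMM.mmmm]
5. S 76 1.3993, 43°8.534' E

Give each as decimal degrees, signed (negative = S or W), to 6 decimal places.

1. 51.265556, 99.629306
2. -88.545028, 60.821944
3. -56.438822, -113.769417
4. -57.135170, -17.577210
5. -76.023322, 43.142233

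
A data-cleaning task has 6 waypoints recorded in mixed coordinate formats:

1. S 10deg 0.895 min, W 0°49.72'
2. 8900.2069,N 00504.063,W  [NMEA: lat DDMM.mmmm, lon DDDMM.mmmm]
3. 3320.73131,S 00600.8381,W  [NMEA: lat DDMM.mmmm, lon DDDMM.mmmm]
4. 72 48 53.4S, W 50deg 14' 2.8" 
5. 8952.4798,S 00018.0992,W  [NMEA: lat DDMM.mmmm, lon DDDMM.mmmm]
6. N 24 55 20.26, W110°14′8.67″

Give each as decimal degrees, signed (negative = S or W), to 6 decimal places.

1. -10.014917, -0.828667
2. 89.003448, -5.067717
3. -33.345522, -6.013968
4. -72.814833, -50.234111
5. -89.874663, -0.301653
6. 24.922294, -110.235742

Point 1:
  φ: 10 + 0.895/60 = 10.0149167
  S → negative
  Longitude: 0 + 49.72/60 = 0.8286667
  W → negative
Point 2:
  Lat: degrees = first 2 digits = 89, minutes = 0.2069; 89 + 0.2069/60 = 89.0034483
  N ⇒ keep positive
  λ: split at 3 digits → 005° and 4.063′; 5 + 4.063/60 = 5.0677167
  hemisphere W, so the sign is −
Point 3:
  Latitude: split at 2 digits → 33° and 20.73131′; 33 + 20.73131/60 = 33.3455218
  hemisphere S, so the sign is −
  Longitude: split at 3 digits → 006° and 0.8381′; 6 + 0.8381/60 = 6.0139683
  W ⇒ negate
Point 4:
  Lat: 72° + 48/60 + 53.4/3600 = 72 + 0.800000 + 0.014833 = 72.8148333
  S → negative
  λ: 50 + 14/60 + 2.8/3600 = 50.2341111
  W ⇒ negate
Point 5:
  Latitude: split at 2 digits → 89° and 52.4798′; 89 + 52.4798/60 = 89.8746633
  hemisphere S, so the sign is −
  Longitude: degrees = first 3 digits = 0, minutes = 18.0992; 0 + 18.0992/60 = 0.3016533
  W → negative
Point 6:
  Lat: 55′ + 20.26″ = 55.33767′; 24 + 55.33767/60 = 24.9222944
  N ⇒ keep positive
  Longitude: 110 + 14/60 + 8.67/3600 = 110.2357417
  W ⇒ negate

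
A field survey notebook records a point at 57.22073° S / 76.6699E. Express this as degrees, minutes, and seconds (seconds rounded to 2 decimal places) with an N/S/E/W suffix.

φ: whole degrees 57; 13.24380′ → 13′ and 14.6280″
λ: 0.669900 × 60 = 40.19400′ → 40′, remainder × 60 = 11.6400″

57°13′14.63″ S, 76°40′11.64″ E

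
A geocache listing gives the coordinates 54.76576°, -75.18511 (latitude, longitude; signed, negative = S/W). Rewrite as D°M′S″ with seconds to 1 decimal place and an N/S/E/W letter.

Lat: whole degrees 54; 45.94560′ → 45′ and 56.736″
Longitude is negative → W; |value| = 75.185110
λ: whole degrees 75; 11.10660′ → 11′ and 6.396″

54°45′56.7″ N, 75°11′6.4″ W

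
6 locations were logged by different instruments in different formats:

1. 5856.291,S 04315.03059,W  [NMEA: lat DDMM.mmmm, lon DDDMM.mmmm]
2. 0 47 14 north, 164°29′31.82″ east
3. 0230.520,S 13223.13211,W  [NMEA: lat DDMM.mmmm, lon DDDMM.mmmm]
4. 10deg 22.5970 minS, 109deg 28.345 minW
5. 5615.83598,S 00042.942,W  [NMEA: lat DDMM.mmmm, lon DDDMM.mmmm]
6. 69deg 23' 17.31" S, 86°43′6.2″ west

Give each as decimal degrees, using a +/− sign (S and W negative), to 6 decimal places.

1. -58.938183, -43.250510
2. 0.787222, 164.492172
3. -2.508667, -132.385535
4. -10.376617, -109.472417
5. -56.263933, -0.715700
6. -69.388142, -86.718389

Point 1:
  Lat: split at 2 digits → 58° and 56.291′; 58 + 56.291/60 = 58.9381833
  hemisphere S, so the sign is −
  λ: degrees = first 3 digits = 43, minutes = 15.03059; 43 + 15.03059/60 = 43.2505098
  hemisphere W, so the sign is −
Point 2:
  Lat: 0° + 47/60 + 14/3600 = 0 + 0.783333 + 0.003889 = 0.7872222
  N ⇒ keep positive
  Lon: 164° + 29/60 + 31.82/3600 = 164 + 0.483333 + 0.008839 = 164.4921722
  E ⇒ keep positive
Point 3:
  Latitude: split at 2 digits → 02° and 30.52′; 2 + 30.52/60 = 2.5086667
  S ⇒ negate
  λ: degrees = first 3 digits = 132, minutes = 23.13211; 132 + 23.13211/60 = 132.3855352
  hemisphere W, so the sign is −
Point 4:
  Latitude: 22.597′ = 0.376617°; total 10.3766167
  hemisphere S, so the sign is −
  λ: 109 + 28.345/60 = 109.4724167
  W → negative
Point 5:
  Latitude: degrees = first 2 digits = 56, minutes = 15.83598; 56 + 15.83598/60 = 56.2639330
  S → negative
  Lon: degrees = first 3 digits = 0, minutes = 42.942; 0 + 42.942/60 = 0.7157000
  hemisphere W, so the sign is −
Point 6:
  φ: 69 + 23/60 + 17.31/3600 = 69.3881417
  S ⇒ negate
  λ: 86° + 43/60 + 6.2/3600 = 86 + 0.716667 + 0.001722 = 86.7183889
  hemisphere W, so the sign is −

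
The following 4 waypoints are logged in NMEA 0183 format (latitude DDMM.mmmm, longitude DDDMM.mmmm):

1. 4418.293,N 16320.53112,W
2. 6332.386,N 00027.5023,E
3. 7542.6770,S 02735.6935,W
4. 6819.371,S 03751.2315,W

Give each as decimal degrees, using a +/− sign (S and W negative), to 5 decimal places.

Point 1:
  Lat: split at 2 digits → 44° and 18.293′; 44 + 18.293/60 = 44.304883
  N → positive
  λ: split at 3 digits → 163° and 20.53112′; 163 + 20.53112/60 = 163.342185
  W ⇒ negate
Point 2:
  Latitude: degrees = first 2 digits = 63, minutes = 32.386; 63 + 32.386/60 = 63.539767
  N ⇒ keep positive
  Lon: degrees = first 3 digits = 0, minutes = 27.5023; 0 + 27.5023/60 = 0.458372
  E → positive
Point 3:
  Latitude: split at 2 digits → 75° and 42.677′; 75 + 42.677/60 = 75.711283
  S ⇒ negate
  λ: degrees = first 3 digits = 27, minutes = 35.6935; 27 + 35.6935/60 = 27.594892
  W → negative
Point 4:
  Lat: degrees = first 2 digits = 68, minutes = 19.371; 68 + 19.371/60 = 68.322850
  S ⇒ negate
  λ: degrees = first 3 digits = 37, minutes = 51.2315; 37 + 51.2315/60 = 37.853858
  W ⇒ negate

1. 44.30488, -163.34219
2. 63.53977, 0.45837
3. -75.71128, -27.59489
4. -68.32285, -37.85386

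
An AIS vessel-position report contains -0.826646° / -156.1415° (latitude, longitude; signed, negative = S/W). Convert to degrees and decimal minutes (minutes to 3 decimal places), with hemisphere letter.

Latitude is negative → S; |value| = 0.826646
φ: minutes = (0.826646 − 0) × 60 = 49.59876
Longitude is negative → W; |value| = 156.141500
Longitude: 156° + 0.141500 × 60 = 156° 8.49000′

0° 49.599′ S, 156° 8.490′ W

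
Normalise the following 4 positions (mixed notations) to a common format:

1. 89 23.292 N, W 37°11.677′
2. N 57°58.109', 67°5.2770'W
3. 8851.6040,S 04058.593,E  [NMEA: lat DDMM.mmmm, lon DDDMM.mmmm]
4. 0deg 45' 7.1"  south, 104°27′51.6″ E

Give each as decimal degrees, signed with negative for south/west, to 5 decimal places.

Point 1:
  Lat: 89 + 23.292/60 = 89.388200
  N → positive
  Lon: 11.677′ = 0.194617°; total 37.194617
  W ⇒ negate
Point 2:
  φ: 57 + 58.109/60 = 57.968483
  N → positive
  Lon: 5.277′ = 0.087950°; total 67.087950
  W ⇒ negate
Point 3:
  φ: degrees = first 2 digits = 88, minutes = 51.604; 88 + 51.604/60 = 88.860067
  S → negative
  Longitude: degrees = first 3 digits = 40, minutes = 58.593; 40 + 58.593/60 = 40.976550
  E → positive
Point 4:
  Latitude: 45′ + 7.1″ = 45.11833′; 0 + 45.11833/60 = 0.751972
  S → negative
  Lon: 104° + 27/60 + 51.6/3600 = 104 + 0.450000 + 0.014333 = 104.464333
  E → positive

1. 89.38820, -37.19462
2. 57.96848, -67.08795
3. -88.86007, 40.97655
4. -0.75197, 104.46433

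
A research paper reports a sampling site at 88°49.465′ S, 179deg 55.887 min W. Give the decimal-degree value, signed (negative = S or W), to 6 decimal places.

Latitude: 88 + 49.465/60 = 88.8244167
S → negative
Lon: 55.887′ = 0.931450°; total 179.9314500
hemisphere W, so the sign is −

-88.824417, -179.931450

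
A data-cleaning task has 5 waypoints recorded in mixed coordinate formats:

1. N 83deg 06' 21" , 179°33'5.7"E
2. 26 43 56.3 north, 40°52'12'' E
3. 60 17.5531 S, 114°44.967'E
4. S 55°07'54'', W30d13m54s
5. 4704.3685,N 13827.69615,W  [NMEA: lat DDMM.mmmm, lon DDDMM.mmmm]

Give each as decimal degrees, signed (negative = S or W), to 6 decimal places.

1. 83.105833, 179.551583
2. 26.732306, 40.870000
3. -60.292552, 114.749450
4. -55.131667, -30.231667
5. 47.072808, -138.461603

Point 1:
  φ: 6′ + 21″ = 6.35000′; 83 + 6.35000/60 = 83.1058333
  N → positive
  Longitude: 179 + 33/60 + 5.7/3600 = 179.5515833
  E ⇒ keep positive
Point 2:
  Lat: 26 + 43/60 + 56.3/3600 = 26.7323056
  N ⇒ keep positive
  Longitude: 52′ + 12″ = 52.20000′; 40 + 52.20000/60 = 40.8700000
  E ⇒ keep positive
Point 3:
  φ: 17.5531′ = 0.292552°; total 60.2925517
  S → negative
  Lon: 44.967′ = 0.749450°; total 114.7494500
  E → positive
Point 4:
  Lat: 55° + 7/60 + 54/3600 = 55 + 0.116667 + 0.015000 = 55.1316667
  S → negative
  Longitude: 30 + 13/60 + 54/3600 = 30.2316667
  hemisphere W, so the sign is −
Point 5:
  Latitude: split at 2 digits → 47° and 4.3685′; 47 + 4.3685/60 = 47.0728083
  N → positive
  Lon: degrees = first 3 digits = 138, minutes = 27.69615; 138 + 27.69615/60 = 138.4616025
  W ⇒ negate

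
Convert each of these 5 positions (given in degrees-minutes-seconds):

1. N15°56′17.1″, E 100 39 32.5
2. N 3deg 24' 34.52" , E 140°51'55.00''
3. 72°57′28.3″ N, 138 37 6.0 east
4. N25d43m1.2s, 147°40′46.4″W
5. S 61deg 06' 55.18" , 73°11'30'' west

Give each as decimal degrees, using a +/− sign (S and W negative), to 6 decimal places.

Point 1:
  Latitude: 15 + 56/60 + 17.1/3600 = 15.9380833
  N ⇒ keep positive
  Longitude: 39′ + 32.5″ = 39.54167′; 100 + 39.54167/60 = 100.6590278
  E ⇒ keep positive
Point 2:
  Latitude: 24′ + 34.52″ = 24.57533′; 3 + 24.57533/60 = 3.4095889
  N → positive
  Lon: 140 + 51/60 + 55/3600 = 140.8652778
  E → positive
Point 3:
  φ: 57′ + 28.3″ = 57.47167′; 72 + 57.47167/60 = 72.9578611
  N → positive
  Longitude: 138 + 37/60 + 6/3600 = 138.6183333
  E → positive
Point 4:
  φ: 25 + 43/60 + 1.2/3600 = 25.7170000
  N → positive
  Lon: 147° + 40/60 + 46.4/3600 = 147 + 0.666667 + 0.012889 = 147.6795556
  W → negative
Point 5:
  Lat: 61° + 6/60 + 55.18/3600 = 61 + 0.100000 + 0.015328 = 61.1153278
  S → negative
  λ: 11′ + 30″ = 11.50000′; 73 + 11.50000/60 = 73.1916667
  W → negative

1. 15.938083, 100.659028
2. 3.409589, 140.865278
3. 72.957861, 138.618333
4. 25.717000, -147.679556
5. -61.115328, -73.191667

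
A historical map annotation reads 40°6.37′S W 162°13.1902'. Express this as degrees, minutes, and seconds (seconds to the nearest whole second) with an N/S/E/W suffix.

40°06′22″ S, 162°13′11″ W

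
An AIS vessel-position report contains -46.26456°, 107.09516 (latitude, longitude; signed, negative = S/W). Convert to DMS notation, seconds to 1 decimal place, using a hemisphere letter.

Latitude is negative → S; |value| = 46.264560
Latitude: 0.264560 × 60 = 15.87360′ → 15′, remainder × 60 = 52.416″
Lon: whole degrees 107; 5.70960′ → 5′ and 42.576″

46°15′52.4″ S, 107°05′42.6″ E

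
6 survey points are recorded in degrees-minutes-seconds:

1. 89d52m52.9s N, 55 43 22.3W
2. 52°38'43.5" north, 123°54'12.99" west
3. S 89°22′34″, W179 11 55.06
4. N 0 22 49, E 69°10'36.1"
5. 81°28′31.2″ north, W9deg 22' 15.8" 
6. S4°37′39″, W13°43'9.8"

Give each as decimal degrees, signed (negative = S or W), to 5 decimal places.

1. 89.88136, -55.72286
2. 52.64542, -123.90361
3. -89.37611, -179.19863
4. 0.38028, 69.17669
5. 81.47533, -9.37106
6. -4.62750, -13.71939

Point 1:
  φ: 89 + 52/60 + 52.9/3600 = 89.881361
  N → positive
  λ: 43′ + 22.3″ = 43.37167′; 55 + 43.37167/60 = 55.722861
  hemisphere W, so the sign is −
Point 2:
  Lat: 52° + 38/60 + 43.5/3600 = 52 + 0.633333 + 0.012083 = 52.645417
  N → positive
  Longitude: 54′ + 12.99″ = 54.21650′; 123 + 54.21650/60 = 123.903608
  hemisphere W, so the sign is −
Point 3:
  Latitude: 22′ + 34″ = 22.56667′; 89 + 22.56667/60 = 89.376111
  S → negative
  λ: 179° + 11/60 + 55.06/3600 = 179 + 0.183333 + 0.015294 = 179.198628
  hemisphere W, so the sign is −
Point 4:
  Lat: 22′ + 49″ = 22.81667′; 0 + 22.81667/60 = 0.380278
  N ⇒ keep positive
  Longitude: 69° + 10/60 + 36.1/3600 = 69 + 0.166667 + 0.010028 = 69.176694
  E ⇒ keep positive
Point 5:
  Latitude: 81 + 28/60 + 31.2/3600 = 81.475333
  N → positive
  Lon: 9 + 22/60 + 15.8/3600 = 9.371056
  W ⇒ negate
Point 6:
  φ: 4° + 37/60 + 39/3600 = 4 + 0.616667 + 0.010833 = 4.627500
  S ⇒ negate
  λ: 43′ + 9.8″ = 43.16333′; 13 + 43.16333/60 = 13.719389
  hemisphere W, so the sign is −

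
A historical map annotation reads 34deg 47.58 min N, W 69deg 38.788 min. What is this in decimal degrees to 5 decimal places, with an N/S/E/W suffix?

φ: 47.58′ = 0.793000°; total 34.793000
Lon: 38.788′ = 0.646467°; total 69.646467

34.79300° N, 69.64647° W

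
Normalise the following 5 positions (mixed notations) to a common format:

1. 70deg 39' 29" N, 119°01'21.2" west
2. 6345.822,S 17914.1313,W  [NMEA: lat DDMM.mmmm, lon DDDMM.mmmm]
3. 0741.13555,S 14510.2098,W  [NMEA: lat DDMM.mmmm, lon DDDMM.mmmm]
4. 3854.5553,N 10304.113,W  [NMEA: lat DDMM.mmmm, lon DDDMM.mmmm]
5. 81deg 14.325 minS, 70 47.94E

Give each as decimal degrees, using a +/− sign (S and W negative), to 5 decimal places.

Point 1:
  Lat: 70 + 39/60 + 29/3600 = 70.658056
  N ⇒ keep positive
  Longitude: 119 + 1/60 + 21.2/3600 = 119.022556
  W ⇒ negate
Point 2:
  Latitude: split at 2 digits → 63° and 45.822′; 63 + 45.822/60 = 63.763700
  hemisphere S, so the sign is −
  Longitude: degrees = first 3 digits = 179, minutes = 14.1313; 179 + 14.1313/60 = 179.235522
  W → negative
Point 3:
  φ: split at 2 digits → 07° and 41.13555′; 7 + 41.13555/60 = 7.685593
  hemisphere S, so the sign is −
  λ: degrees = first 3 digits = 145, minutes = 10.2098; 145 + 10.2098/60 = 145.170163
  hemisphere W, so the sign is −
Point 4:
  Lat: split at 2 digits → 38° and 54.5553′; 38 + 54.5553/60 = 38.909255
  N ⇒ keep positive
  Longitude: degrees = first 3 digits = 103, minutes = 4.113; 103 + 4.113/60 = 103.068550
  W → negative
Point 5:
  Lat: 14.325′ = 0.238750°; total 81.238750
  hemisphere S, so the sign is −
  Lon: 70 + 47.94/60 = 70.799000
  E ⇒ keep positive

1. 70.65806, -119.02256
2. -63.76370, -179.23552
3. -7.68559, -145.17016
4. 38.90926, -103.06855
5. -81.23875, 70.79900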